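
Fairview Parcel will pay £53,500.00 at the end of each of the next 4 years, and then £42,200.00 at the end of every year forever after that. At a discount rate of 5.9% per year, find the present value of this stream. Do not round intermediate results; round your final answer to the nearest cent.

£754499.76

PV of 4-year annuity: £53,500.00 × [1 − (1+0.059)^−4] / 0.059 = 185808.43900
Perpetuity value at year 4: £42,200.00 / 0.059 = 715254.23729
PV of perpetuity: 715254.23729 / (1+0.059)^4 = 568691.31905
Total PV = 185808.43900 + 568691.31905 = 754499.75805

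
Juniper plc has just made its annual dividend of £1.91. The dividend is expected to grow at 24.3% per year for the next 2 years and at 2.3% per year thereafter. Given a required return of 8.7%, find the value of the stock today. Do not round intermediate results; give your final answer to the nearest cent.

£44.60

D_1 = 2.37413
D_2 = 2.95104
Terminal value at year 2: TV = D_2×(1+g_2)/(r−g_2) = 3.01892/0.064 = 47.17059
P_0 = D_1/(1+r)^1 + D_2/(1+r)^2 + TV/(1+r)^2
    = 2.18411 + 2.49756 + 39.92199 = 44.60367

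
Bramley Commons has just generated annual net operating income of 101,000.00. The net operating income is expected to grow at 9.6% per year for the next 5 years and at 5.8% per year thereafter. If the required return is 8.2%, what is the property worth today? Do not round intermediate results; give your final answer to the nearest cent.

D_1 = 110696.00000
D_2 = 121322.81600
D_3 = 132969.80634
D_4 = 145734.90774
D_5 = 159725.45889
Terminal value at year 5: TV = D_5×(1+g_2)/(r−g_2) = 168989.53550/0.024 = 7041230.64597
P_0 = D_1/(1+r)^1 + D_2/(1+r)^2 + D_3/(1+r)^3 + D_4/(1+r)^4 + D_5/(1+r)^5 + TV/(1+r)^5
    = 102306.83919 + 103630.58757 + 104971.46393 + 106329.68990 + 107705.48995 + 4748017.01539 = 5272961.08593

5272961.09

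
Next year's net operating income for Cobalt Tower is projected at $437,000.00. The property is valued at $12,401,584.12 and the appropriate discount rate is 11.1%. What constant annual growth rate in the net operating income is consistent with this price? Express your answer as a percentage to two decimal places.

P = D₁/(r−g) ⇒ g = r − D₁/P = 0.111 − $437,000.00/$12,401,584.12 = 0.075763

7.58%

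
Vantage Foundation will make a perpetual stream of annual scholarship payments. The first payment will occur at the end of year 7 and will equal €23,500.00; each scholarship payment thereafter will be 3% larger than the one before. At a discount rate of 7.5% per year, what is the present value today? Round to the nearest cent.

Value at end of year 6: C₁ / (r − g) = €23,500.00 / (0.075 − 0.03) = €522,222.2222
Discount to today: PV = €522,222.2222 / (1 + 0.075)^6 = €522,222.2222 / 1.543302 = €338,379.90

€338379.90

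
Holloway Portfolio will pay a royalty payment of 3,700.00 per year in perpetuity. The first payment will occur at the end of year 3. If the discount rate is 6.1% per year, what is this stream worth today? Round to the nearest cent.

Value at end of year 2: C / r = 3,700.00 / 0.061 = 60,655.7377
Discount to today: PV = 60,655.7377 / (1 + 0.061)^2 = 60,655.7377 / 1.125721 = 53,881.68

53881.68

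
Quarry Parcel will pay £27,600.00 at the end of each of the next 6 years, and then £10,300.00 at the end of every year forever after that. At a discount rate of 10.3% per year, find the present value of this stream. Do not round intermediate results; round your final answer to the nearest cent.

£174688.20

PV of 6-year annuity: £27,600.00 × [1 − (1+0.103)^−6] / 0.103 = 119155.73383
Perpetuity value at year 6: £10,300.00 / 0.103 = 100000.00000
PV of perpetuity: 100000.00000 / (1+0.103)^6 = 55532.46165
Total PV = 119155.73383 + 55532.46165 = 174688.19548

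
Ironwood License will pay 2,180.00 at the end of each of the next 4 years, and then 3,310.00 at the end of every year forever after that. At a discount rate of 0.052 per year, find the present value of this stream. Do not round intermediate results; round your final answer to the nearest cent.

59665.47

PV of 4-year annuity: 2,180.00 × [1 − (1+0.052)^−4] / 0.052 = 7694.39381
Perpetuity value at year 4: 3,310.00 / 0.052 = 63653.84615
PV of perpetuity: 63653.84615 / (1+0.052)^4 = 51971.07389
Total PV = 7694.39381 + 51971.07389 = 59665.46771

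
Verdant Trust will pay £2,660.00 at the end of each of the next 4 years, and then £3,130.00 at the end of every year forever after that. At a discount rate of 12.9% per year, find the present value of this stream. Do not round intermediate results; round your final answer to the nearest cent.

PV of 4-year annuity: £2,660.00 × [1 − (1+0.129)^−4] / 0.129 = 7928.56139
Perpetuity value at year 4: £3,130.00 / 0.129 = 24263.56589
PV of perpetuity: 24263.56589 / (1+0.129)^4 = 14934.09328
Total PV = 7928.56139 + 14934.09328 = 22862.65467

£22862.65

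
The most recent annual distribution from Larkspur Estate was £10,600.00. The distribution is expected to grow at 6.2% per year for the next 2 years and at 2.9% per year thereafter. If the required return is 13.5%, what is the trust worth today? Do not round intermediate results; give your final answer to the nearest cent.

£109287.75

D_1 = 11257.20000
D_2 = 11955.14640
Terminal value at year 2: TV = D_2×(1+g_2)/(r−g_2) = 12301.84565/0.106 = 116055.14760
P_0 = D_1/(1+r)^1 + D_2/(1+r)^2 + TV/(1+r)^2
    = 9918.23789 + 9280.32479 + 90089.19063 = 109287.75330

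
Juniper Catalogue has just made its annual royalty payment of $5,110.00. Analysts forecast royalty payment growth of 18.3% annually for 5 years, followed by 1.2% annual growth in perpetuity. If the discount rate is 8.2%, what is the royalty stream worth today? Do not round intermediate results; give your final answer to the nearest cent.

$149082.75

D_1 = 6045.13000
D_2 = 7151.38879
D_3 = 8460.09294
D_4 = 10008.28995
D_5 = 11839.80701
Terminal value at year 5: TV = D_5×(1+g_2)/(r−g_2) = 11981.88469/0.07 = 171169.78129
P_0 = D_1/(1+r)^1 + D_2/(1+r)^2 + D_3/(1+r)^3 + D_4/(1+r)^4 + D_5/(1+r)^5 + TV/(1+r)^5
    = 5586.99630 + 6108.51814 + 6678.72177 + 7302.15144 + 7983.77556 + 115422.58377 = 149082.74699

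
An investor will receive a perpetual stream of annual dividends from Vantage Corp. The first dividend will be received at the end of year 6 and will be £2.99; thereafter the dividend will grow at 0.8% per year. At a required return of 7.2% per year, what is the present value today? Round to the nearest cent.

Value at end of year 5: C₁ / (r − g) = £2.99 / (0.072 − 0.008) = £46.7188
Discount to today: PV = £46.7188 / (1 + 0.072)^5 = £46.7188 / 1.415709 = £33.00

£33.00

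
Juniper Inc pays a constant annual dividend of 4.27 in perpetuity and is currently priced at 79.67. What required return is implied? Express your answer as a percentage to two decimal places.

5.36%

P = C/r ⇒ r = C/P = 4.27/79.67 = 0.053596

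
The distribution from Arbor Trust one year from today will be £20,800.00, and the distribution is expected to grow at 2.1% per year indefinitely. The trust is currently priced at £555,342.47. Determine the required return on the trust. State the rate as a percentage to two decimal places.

P = D₁/(r − g) ⇒ r = D₁/P + g = £20,800.0000/£555,342.47 + 0.021 = 0.037454 + 0.021 = 0.058454

5.85%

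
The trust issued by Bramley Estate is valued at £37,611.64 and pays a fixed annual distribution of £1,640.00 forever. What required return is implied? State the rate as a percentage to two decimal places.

4.36%

P = C/r ⇒ r = C/P = £1,640.00/£37,611.64 = 0.043604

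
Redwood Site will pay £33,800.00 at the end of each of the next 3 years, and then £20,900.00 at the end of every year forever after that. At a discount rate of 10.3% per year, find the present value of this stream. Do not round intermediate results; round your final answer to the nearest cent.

PV of 3-year annuity: £33,800.00 × [1 − (1+0.103)^−3] / 0.103 = 83613.63347
Perpetuity value at year 3: £20,900.00 / 0.103 = 202912.62136
PV of perpetuity: 202912.62136 / (1+0.103)^3 = 151210.70007
Total PV = 83613.63347 + 151210.70007 = 234824.33354

£234824.33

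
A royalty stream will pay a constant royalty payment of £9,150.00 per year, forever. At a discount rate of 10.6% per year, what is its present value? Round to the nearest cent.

Level perpetuity: PV = C / r = £9,150.00 / 0.106 = £86,320.75

£86320.75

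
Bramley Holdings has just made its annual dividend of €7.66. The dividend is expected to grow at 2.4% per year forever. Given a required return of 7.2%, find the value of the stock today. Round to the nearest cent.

D₁ = D₀ × (1 + g) = €7.66 × 1.024 = €7.8438
Growing perpetuity: P = D₁ / (r − g) = €7.8438 / (0.072 − 0.024) = €163.41

€163.41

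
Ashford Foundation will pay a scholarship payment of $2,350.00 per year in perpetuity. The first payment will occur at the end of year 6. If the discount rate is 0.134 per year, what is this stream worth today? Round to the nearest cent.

$9351.86

Value at end of year 5: C / r = $2,350.00 / 0.134 = $17,537.3134
Discount to today: PV = $17,537.3134 / (1 + 0.134)^5 = $17,537.3134 / 1.875276 = $9,351.86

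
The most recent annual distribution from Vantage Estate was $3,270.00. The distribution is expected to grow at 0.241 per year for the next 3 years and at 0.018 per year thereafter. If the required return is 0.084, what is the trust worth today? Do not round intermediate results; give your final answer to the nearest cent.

$88615.60

D_1 = 4058.07000
D_2 = 5036.06487
D_3 = 6249.75650
Terminal value at year 3: TV = D_3×(1+g_2)/(r−g_2) = 6362.25212/0.066 = 96397.75941
P_0 = D_1/(1+r)^1 + D_2/(1+r)^2 + D_3/(1+r)^3 + TV/(1+r)^3
    = 3743.60701 + 4285.80840 + 4906.53895 + 75679.64619 = 88615.60054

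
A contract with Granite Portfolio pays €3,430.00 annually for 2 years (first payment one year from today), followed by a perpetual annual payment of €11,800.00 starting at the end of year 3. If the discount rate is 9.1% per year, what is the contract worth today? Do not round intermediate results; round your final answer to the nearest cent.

PV of 2-year annuity: €3,430.00 × [1 − (1+0.091)^−2] / 0.091 = 6025.57715
Perpetuity value at year 2: €11,800.00 / 0.091 = 129670.32967
PV of perpetuity: 129670.32967 / (1+0.091)^2 = 108940.93888
Total PV = 6025.57715 + 108940.93888 = 114966.51603

€114966.52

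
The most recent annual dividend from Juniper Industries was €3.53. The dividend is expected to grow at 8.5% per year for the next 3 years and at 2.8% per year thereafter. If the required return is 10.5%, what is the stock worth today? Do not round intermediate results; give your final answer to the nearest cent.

€54.83

D_1 = 3.83005
D_2 = 4.15560
D_3 = 4.50883
Terminal value at year 3: TV = D_3×(1+g_2)/(r−g_2) = 4.63508/0.077 = 60.19582
P_0 = D_1/(1+r)^1 + D_2/(1+r)^2 + D_3/(1+r)^3 + TV/(1+r)^3
    = 3.46611 + 3.40337 + 3.34177 + 44.61485 = 54.82611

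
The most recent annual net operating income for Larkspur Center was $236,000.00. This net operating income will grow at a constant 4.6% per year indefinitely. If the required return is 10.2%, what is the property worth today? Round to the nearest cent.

$4408142.86

D₁ = D₀ × (1 + g) = $236,000.00 × 1.046 = $246,856.0000
Growing perpetuity: P = D₁ / (r − g) = $246,856.0000 / (0.102 − 0.046) = $4,408,142.86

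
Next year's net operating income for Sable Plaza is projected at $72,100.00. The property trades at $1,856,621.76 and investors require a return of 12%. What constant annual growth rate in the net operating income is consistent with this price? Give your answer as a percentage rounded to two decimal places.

P = D₁/(r−g) ⇒ g = r − D₁/P = 0.12 − $72,100.00/$1,856,621.76 = 0.081166

8.12%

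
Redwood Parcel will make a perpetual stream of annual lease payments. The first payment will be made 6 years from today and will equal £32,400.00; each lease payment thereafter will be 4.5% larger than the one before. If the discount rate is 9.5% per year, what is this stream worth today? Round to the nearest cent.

Value at end of year 5: C₁ / (r − g) = £32,400.00 / (0.095 − 0.045) = £648,000.0000
Discount to today: PV = £648,000.0000 / (1 + 0.095)^5 = £648,000.0000 / 1.574239 = £411,627.53

£411627.53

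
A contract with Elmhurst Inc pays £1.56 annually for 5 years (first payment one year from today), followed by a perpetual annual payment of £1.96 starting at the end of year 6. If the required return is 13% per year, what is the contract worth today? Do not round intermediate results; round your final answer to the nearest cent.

£13.67

PV of 5-year annuity: £1.56 × [1 − (1+0.13)^−5] / 0.13 = 5.48688
Perpetuity value at year 5: £1.96 / 0.13 = 15.07692
PV of perpetuity: 15.07692 / (1+0.13)^5 = 8.18315
Total PV = 5.48688 + 8.18315 = 13.67003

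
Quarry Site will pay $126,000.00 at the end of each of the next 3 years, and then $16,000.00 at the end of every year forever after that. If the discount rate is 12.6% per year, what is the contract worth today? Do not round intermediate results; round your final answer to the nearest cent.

$388485.21

PV of 3-year annuity: $126,000.00 × [1 − (1+0.126)^−3] / 0.126 = 299537.59899
Perpetuity value at year 3: $16,000.00 / 0.126 = 126984.12698
PV of perpetuity: 126984.12698 / (1+0.126)^3 = 88947.60648
Total PV = 299537.59899 + 88947.60648 = 388485.20547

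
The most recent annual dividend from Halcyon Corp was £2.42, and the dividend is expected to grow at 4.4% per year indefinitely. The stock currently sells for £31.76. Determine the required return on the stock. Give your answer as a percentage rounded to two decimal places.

12.35%

D₁ = £2.42 × 1.044 = £2.5265
P = D₁/(r − g) ⇒ r = D₁/P + g = £2.5265/£31.76 + 0.044 = 0.079549 + 0.044 = 0.123549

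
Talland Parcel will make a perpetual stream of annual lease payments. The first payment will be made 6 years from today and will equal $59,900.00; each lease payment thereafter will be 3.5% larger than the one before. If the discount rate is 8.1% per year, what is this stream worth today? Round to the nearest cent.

$882146.11

Value at end of year 5: C₁ / (r − g) = $59,900.00 / (0.081 − 0.035) = $1,302,173.9130
Discount to today: PV = $1,302,173.9130 / (1 + 0.081)^5 = $1,302,173.9130 / 1.476143 = $882,146.11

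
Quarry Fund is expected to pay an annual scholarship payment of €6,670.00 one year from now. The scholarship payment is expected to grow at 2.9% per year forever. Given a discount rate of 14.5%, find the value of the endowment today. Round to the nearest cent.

€57500.00

Growing perpetuity: P = D₁ / (r − g) = €6,670.0000 / (0.145 − 0.029) = €57,500.00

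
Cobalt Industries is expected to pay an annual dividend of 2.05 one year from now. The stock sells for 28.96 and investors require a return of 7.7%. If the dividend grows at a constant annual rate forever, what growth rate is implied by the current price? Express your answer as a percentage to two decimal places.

0.62%

P = D₁/(r−g) ⇒ g = r − D₁/P = 0.077 − 2.05/28.96 = 0.006213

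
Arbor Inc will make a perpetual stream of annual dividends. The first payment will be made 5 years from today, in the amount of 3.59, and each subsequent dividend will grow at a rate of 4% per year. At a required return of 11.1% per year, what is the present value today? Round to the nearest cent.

Value at end of year 4: C₁ / (r − g) = 3.59 / (0.111 − 0.04) = 50.5634
Discount to today: PV = 50.5634 / (1 + 0.111)^4 = 50.5634 / 1.523548 = 33.19

33.19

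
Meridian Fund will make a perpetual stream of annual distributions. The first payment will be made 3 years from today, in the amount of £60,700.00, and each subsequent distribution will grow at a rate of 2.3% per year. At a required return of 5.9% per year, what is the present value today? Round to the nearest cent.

£1503468.28

Value at end of year 2: C₁ / (r − g) = £60,700.00 / (0.059 − 0.023) = £1,686,111.1111
Discount to today: PV = £1,686,111.1111 / (1 + 0.059)^2 = £1,686,111.1111 / 1.121481 = £1,503,468.28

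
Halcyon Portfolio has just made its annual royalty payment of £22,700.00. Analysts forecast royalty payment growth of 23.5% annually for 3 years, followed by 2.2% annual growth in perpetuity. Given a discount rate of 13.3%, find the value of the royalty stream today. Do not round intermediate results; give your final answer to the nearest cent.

D_1 = 28034.50000
D_2 = 34622.60750
D_3 = 42758.92026
Terminal value at year 3: TV = D_3×(1+g_2)/(r−g_2) = 43699.61651/0.111 = 393690.23881
P_0 = D_1/(1+r)^1 + D_2/(1+r)^2 + D_3/(1+r)^3 + TV/(1+r)^3
    = 24743.60106 + 26971.18032 + 29399.30071 + 270685.45336 = 351799.53545

£351799.54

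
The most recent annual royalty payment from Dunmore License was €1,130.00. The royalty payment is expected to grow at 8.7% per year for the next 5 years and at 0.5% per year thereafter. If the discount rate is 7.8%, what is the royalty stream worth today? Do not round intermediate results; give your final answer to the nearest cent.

€22010.29

D_1 = 1228.31000
D_2 = 1335.17297
D_3 = 1451.33302
D_4 = 1577.59899
D_5 = 1714.85010
Terminal value at year 5: TV = D_5×(1+g_2)/(r−g_2) = 1723.42435/0.073 = 23608.55279
P_0 = D_1/(1+r)^1 + D_2/(1+r)^2 + D_3/(1+r)^3 + D_4/(1+r)^4 + D_5/(1+r)^5 + TV/(1+r)^5
    = 1139.43414 + 1148.94704 + 1158.53936 + 1168.21177 + 1177.96493 + 16217.18837 = 22010.28560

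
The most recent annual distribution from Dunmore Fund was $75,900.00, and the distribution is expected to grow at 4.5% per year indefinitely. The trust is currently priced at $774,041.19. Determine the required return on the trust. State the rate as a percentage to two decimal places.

14.75%

D₁ = $75,900.00 × 1.045 = $79,315.5000
P = D₁/(r − g) ⇒ r = D₁/P + g = $79,315.5000/$774,041.19 + 0.045 = 0.102469 + 0.045 = 0.147469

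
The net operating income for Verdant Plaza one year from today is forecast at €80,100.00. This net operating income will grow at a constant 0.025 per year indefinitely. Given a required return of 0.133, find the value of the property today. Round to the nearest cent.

Growing perpetuity: P = D₁ / (r − g) = €80,100.0000 / (0.133 − 0.025) = €741,666.67

€741666.67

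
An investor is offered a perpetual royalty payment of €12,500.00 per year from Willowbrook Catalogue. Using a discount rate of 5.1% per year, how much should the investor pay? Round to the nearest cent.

€245098.04

Level perpetuity: PV = C / r = €12,500.00 / 0.051 = €245,098.04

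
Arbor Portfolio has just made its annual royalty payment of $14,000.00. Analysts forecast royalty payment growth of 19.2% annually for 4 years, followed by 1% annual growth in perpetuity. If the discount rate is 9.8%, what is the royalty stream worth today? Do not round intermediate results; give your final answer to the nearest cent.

D_1 = 16688.00000
D_2 = 19892.09600
D_3 = 23711.37843
D_4 = 28263.96309
Terminal value at year 4: TV = D_4×(1+g_2)/(r−g_2) = 28546.60272/0.088 = 324393.21275
P_0 = D_1/(1+r)^1 + D_2/(1+r)^2 + D_3/(1+r)^3 + D_4/(1+r)^4 + TV/(1+r)^4
    = 15198.54281 + 16499.69310 + 17912.23513 + 19445.70517 + 223183.66162 = 292239.83783

$292239.84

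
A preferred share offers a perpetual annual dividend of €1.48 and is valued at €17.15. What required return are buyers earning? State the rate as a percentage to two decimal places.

8.63%

P = C/r ⇒ r = C/P = €1.48/€17.15 = 0.086297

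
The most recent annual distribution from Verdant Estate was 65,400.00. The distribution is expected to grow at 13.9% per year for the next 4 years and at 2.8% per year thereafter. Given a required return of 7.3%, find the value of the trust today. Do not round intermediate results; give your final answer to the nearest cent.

D_1 = 74490.60000
D_2 = 84844.79340
D_3 = 96638.21968
D_4 = 110070.93222
Terminal value at year 4: TV = D_4×(1+g_2)/(r−g_2) = 113152.91832/0.045 = 2514509.29601
P_0 = D_1/(1+r)^1 + D_2/(1+r)^2 + D_3/(1+r)^3 + D_4/(1+r)^4 + TV/(1+r)^4
    = 69422.73998 + 73692.91784 + 78225.75342 + 83037.40274 + 1896943.33374 = 2201322.14771

2201322.15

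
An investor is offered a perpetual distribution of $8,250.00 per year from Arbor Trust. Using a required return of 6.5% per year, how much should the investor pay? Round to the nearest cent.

$126923.08

Level perpetuity: PV = C / r = $8,250.00 / 0.065 = $126,923.08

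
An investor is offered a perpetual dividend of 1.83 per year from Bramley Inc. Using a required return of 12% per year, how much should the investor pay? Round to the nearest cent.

15.25

Level perpetuity: PV = C / r = 1.83 / 0.12 = 15.25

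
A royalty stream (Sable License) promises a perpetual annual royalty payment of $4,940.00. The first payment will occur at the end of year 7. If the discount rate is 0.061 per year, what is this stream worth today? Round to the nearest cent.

$56768.16

Value at end of year 6: C / r = $4,940.00 / 0.061 = $80,983.6066
Discount to today: PV = $80,983.6066 / (1 + 0.061)^6 = $80,983.6066 / 1.426567 = $56,768.16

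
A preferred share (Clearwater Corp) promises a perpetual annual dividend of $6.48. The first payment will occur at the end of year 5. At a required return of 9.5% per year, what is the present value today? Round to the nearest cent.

Value at end of year 4: C / r = $6.48 / 0.095 = $68.2105
Discount to today: PV = $68.2105 / (1 + 0.095)^4 = $68.2105 / 1.437661 = $47.45

$47.45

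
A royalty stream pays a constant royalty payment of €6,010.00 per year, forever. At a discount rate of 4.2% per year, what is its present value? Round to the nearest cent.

€143095.24

Level perpetuity: PV = C / r = €6,010.00 / 0.042 = €143,095.24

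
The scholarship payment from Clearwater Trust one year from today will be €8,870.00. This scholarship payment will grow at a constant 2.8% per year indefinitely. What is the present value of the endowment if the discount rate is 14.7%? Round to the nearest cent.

Growing perpetuity: P = D₁ / (r − g) = €8,870.0000 / (0.147 − 0.028) = €74,537.82

€74537.82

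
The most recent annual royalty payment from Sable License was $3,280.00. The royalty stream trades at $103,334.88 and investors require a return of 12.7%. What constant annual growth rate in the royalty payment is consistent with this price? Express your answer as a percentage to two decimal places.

P = D₀(1+g)/(r−g) ⇒ P(r−g) = D₀(1+g) ⇒ g(P+D₀) = P·r − D₀
g = (P·r − D₀)/(P + D₀) = ($103,334.88×0.127 − $3,280.00) / ($103,334.88 + $3,280.00) = 0.092328

9.23%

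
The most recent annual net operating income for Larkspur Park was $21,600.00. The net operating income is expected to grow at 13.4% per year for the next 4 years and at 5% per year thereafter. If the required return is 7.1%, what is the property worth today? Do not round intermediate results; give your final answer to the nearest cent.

$1457307.55

D_1 = 24494.40000
D_2 = 27776.64960
D_3 = 31498.72065
D_4 = 35719.54921
Terminal value at year 4: TV = D_4×(1+g_2)/(r−g_2) = 37505.52667/0.021 = 1785977.46065
P_0 = D_1/(1+r)^1 + D_2/(1+r)^2 + D_3/(1+r)^3 + D_4/(1+r)^4 + TV/(1+r)^4
    = 22870.58824 + 24215.91696 + 25640.38266 + 27148.64046 + 1357432.02308 = 1457307.55139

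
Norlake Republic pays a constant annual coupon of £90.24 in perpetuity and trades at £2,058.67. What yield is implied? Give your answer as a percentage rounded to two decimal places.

4.38%

P = C/r ⇒ r = C/P = £90.24/£2,058.67 = 0.043834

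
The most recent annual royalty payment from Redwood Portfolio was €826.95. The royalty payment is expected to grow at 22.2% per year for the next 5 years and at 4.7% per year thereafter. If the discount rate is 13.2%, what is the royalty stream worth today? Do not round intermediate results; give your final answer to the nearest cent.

€20164.38

D_1 = 1010.53290
D_2 = 1234.87120
D_3 = 1509.01261
D_4 = 1844.01341
D_5 = 2253.38439
Terminal value at year 5: TV = D_5×(1+g_2)/(r−g_2) = 2359.29345/0.085 = 27756.39358
P_0 = D_1/(1+r)^1 + D_2/(1+r)^2 + D_3/(1+r)^3 + D_4/(1+r)^4 + D_5/(1+r)^5 + TV/(1+r)^5
    = 892.69691 + 963.67104 + 1040.28800 + 1122.99641 + 1212.28058 + 14932.44428 = 20164.37721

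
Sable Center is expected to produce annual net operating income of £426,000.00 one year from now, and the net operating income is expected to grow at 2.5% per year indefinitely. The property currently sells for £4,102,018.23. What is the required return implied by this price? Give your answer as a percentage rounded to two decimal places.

P = D₁/(r − g) ⇒ r = D₁/P + g = £426,000.0000/£4,102,018.23 + 0.025 = 0.103851 + 0.025 = 0.128851

12.89%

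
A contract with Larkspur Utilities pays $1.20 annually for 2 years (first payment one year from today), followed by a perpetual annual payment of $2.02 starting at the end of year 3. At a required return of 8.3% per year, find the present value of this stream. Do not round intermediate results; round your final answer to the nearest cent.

$22.88

PV of 2-year annuity: $1.20 × [1 − (1+0.083)^−2] / 0.083 = 2.13115
Perpetuity value at year 2: $2.02 / 0.083 = 24.33735
PV of perpetuity: 24.33735 / (1+0.083)^2 = 20.74992
Total PV = 2.13115 + 20.74992 = 22.88106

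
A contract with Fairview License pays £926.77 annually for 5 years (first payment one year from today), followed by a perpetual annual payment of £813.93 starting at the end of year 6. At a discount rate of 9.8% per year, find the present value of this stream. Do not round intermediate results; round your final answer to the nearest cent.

£8735.36

PV of 5-year annuity: £926.77 × [1 − (1+0.098)^−5] / 0.098 = 3531.21137
Perpetuity value at year 5: £813.93 / 0.098 = 8305.40816
PV of perpetuity: 8305.40816 / (1+0.098)^5 = 5204.14370
Total PV = 3531.21137 + 5204.14370 = 8735.35507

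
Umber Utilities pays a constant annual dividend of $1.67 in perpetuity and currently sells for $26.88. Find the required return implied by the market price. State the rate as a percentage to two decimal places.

6.21%

P = C/r ⇒ r = C/P = $1.67/$26.88 = 0.062128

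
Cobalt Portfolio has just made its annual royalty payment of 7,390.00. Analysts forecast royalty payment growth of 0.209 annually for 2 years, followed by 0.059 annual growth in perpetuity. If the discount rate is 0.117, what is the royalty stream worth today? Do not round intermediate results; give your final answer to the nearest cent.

D_1 = 8934.51000
D_2 = 10801.82259
Terminal value at year 2: TV = D_2×(1+g_2)/(r−g_2) = 11439.13012/0.058 = 197226.38143
P_0 = D_1/(1+r)^1 + D_2/(1+r)^2 + TV/(1+r)^2
    = 7998.66607 + 8657.46399 + 158073.35115 = 174729.48122

174729.48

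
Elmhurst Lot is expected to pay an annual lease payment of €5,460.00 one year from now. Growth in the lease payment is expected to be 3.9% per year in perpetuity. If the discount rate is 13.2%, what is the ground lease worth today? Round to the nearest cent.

€58709.68

Growing perpetuity: P = D₁ / (r − g) = €5,460.0000 / (0.132 − 0.039) = €58,709.68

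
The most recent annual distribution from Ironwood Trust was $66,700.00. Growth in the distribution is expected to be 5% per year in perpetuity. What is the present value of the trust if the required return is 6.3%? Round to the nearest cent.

D₁ = D₀ × (1 + g) = $66,700.00 × 1.05 = $70,035.0000
Growing perpetuity: P = D₁ / (r − g) = $70,035.0000 / (0.063 − 0.05) = $5,387,307.69

$5387307.69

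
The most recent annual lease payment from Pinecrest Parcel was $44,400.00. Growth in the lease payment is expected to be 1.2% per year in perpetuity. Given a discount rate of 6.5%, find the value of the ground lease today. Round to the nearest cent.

D₁ = D₀ × (1 + g) = $44,400.00 × 1.012 = $44,932.8000
Growing perpetuity: P = D₁ / (r − g) = $44,932.8000 / (0.065 − 0.012) = $847,788.68

$847788.68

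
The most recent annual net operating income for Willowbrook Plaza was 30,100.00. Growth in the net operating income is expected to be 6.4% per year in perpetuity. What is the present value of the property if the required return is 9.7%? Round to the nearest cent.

D₁ = D₀ × (1 + g) = 30,100.00 × 1.064 = 32,026.4000
Growing perpetuity: P = D₁ / (r − g) = 32,026.4000 / (0.097 − 0.064) = 970,496.97

970496.97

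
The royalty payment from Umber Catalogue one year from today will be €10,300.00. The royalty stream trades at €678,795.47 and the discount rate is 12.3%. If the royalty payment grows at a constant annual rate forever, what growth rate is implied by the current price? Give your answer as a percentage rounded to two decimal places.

10.78%

P = D₁/(r−g) ⇒ g = r − D₁/P = 0.123 − €10,300.00/€678,795.47 = 0.107826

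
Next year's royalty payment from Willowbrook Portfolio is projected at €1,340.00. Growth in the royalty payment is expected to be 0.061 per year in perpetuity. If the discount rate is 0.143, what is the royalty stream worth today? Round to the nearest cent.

€16341.46

Growing perpetuity: P = D₁ / (r − g) = €1,340.0000 / (0.143 − 0.061) = €16,341.46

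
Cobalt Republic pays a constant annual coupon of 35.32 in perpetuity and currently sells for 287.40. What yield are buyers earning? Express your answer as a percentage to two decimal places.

P = C/r ⇒ r = C/P = 35.32/287.40 = 0.122895

12.29%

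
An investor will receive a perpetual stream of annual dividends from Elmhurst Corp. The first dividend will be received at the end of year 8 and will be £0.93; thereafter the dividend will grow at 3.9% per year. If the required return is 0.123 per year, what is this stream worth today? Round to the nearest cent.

£4.92

Value at end of year 7: C₁ / (r − g) = £0.93 / (0.123 − 0.039) = £11.0714
Discount to today: PV = £11.0714 / (1 + 0.123)^7 = £11.0714 / 2.252466 = £4.92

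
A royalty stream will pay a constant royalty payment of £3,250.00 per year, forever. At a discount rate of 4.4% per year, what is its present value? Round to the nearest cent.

£73863.64

Level perpetuity: PV = C / r = £3,250.00 / 0.044 = £73,863.64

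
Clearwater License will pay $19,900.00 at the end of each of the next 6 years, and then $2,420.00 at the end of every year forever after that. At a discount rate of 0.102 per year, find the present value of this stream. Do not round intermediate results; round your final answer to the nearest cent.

PV of 6-year annuity: $19,900.00 × [1 − (1+0.102)^−6] / 0.102 = 86164.06767
Perpetuity value at year 6: $2,420.00 / 0.102 = 23725.49020
PV of perpetuity: 23725.49020 / (1+0.102)^6 = 13247.24679
Total PV = 86164.06767 + 13247.24679 = 99411.31446

$99411.31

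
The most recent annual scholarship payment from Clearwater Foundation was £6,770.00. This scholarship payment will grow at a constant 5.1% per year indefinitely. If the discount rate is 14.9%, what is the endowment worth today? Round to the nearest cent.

D₁ = D₀ × (1 + g) = £6,770.00 × 1.051 = £7,115.2700
Growing perpetuity: P = D₁ / (r − g) = £7,115.2700 / (0.149 − 0.051) = £72,604.80

£72604.80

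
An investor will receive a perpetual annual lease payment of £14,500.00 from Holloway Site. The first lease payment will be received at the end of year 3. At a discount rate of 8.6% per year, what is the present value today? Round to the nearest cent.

Value at end of year 2: C / r = £14,500.00 / 0.086 = £168,604.6512
Discount to today: PV = £168,604.6512 / (1 + 0.086)^2 = £168,604.6512 / 1.179396 = £142,958.47

£142958.47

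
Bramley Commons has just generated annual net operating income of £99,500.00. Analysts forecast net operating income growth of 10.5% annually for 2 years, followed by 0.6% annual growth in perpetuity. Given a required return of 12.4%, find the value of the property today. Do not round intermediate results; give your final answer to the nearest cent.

£1013826.17

D_1 = 109947.50000
D_2 = 121491.98750
Terminal value at year 2: TV = D_2×(1+g_2)/(r−g_2) = 122220.93943/0.118 = 1035770.67309
P_0 = D_1/(1+r)^1 + D_2/(1+r)^2 + TV/(1+r)^2
    = 97818.06050 + 96164.55236 + 819843.55654 = 1013826.16940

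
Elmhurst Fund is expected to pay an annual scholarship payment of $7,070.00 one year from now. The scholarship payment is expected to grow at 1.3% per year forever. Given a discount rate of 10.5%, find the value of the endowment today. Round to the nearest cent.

Growing perpetuity: P = D₁ / (r − g) = $7,070.0000 / (0.105 − 0.013) = $76,847.83

$76847.83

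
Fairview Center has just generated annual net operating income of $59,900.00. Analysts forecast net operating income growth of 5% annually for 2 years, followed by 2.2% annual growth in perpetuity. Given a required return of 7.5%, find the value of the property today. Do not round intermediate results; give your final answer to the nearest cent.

D_1 = 62895.00000
D_2 = 66039.75000
Terminal value at year 2: TV = D_2×(1+g_2)/(r−g_2) = 67492.62450/0.053 = 1273445.74528
P_0 = D_1/(1+r)^1 + D_2/(1+r)^2 + TV/(1+r)^2
    = 58506.97674 + 57146.34938 + 1101954.13329 = 1217607.45941

$1217607.46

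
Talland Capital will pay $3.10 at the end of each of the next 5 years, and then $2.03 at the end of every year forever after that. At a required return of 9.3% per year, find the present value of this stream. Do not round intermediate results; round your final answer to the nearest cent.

PV of 5-year annuity: $3.10 × [1 − (1+0.093)^−5] / 0.093 = 11.96464
Perpetuity value at year 5: $2.03 / 0.093 = 21.82796
PV of perpetuity: 21.82796 / (1+0.093)^5 = 13.99305
Total PV = 11.96464 + 13.99305 = 25.95769

$25.96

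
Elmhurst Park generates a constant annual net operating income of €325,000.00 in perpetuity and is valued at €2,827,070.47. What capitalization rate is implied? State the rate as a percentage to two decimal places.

11.50%

P = C/r ⇒ r = C/P = €325,000.00/€2,827,070.47 = 0.114960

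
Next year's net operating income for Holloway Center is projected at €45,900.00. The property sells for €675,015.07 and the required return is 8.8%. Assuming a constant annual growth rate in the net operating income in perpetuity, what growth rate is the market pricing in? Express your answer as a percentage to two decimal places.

P = D₁/(r−g) ⇒ g = r − D₁/P = 0.088 − €45,900.00/€675,015.07 = 0.020002

2.00%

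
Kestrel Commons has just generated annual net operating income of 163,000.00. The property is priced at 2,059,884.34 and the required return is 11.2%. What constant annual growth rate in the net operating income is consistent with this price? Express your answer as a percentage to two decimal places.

3.05%

P = D₀(1+g)/(r−g) ⇒ P(r−g) = D₀(1+g) ⇒ g(P+D₀) = P·r − D₀
g = (P·r − D₀)/(P + D₀) = (2,059,884.34×0.112 − 163,000.00) / (2,059,884.34 + 163,000.00) = 0.030459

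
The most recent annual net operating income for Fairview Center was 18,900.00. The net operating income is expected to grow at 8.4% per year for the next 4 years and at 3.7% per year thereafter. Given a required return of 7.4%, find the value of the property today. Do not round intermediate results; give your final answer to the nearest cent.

D_1 = 20487.60000
D_2 = 22208.55840
D_3 = 24074.07731
D_4 = 26096.29980
Terminal value at year 4: TV = D_4×(1+g_2)/(r−g_2) = 27061.86289/0.037 = 731401.69978
P_0 = D_1/(1+r)^1 + D_2/(1+r)^2 + D_3/(1+r)^3 + D_4/(1+r)^4 + TV/(1+r)^4
    = 19075.97765 + 19253.59383 + 19432.86379 + 19613.80294 + 549716.58498 = 627092.82319

627092.82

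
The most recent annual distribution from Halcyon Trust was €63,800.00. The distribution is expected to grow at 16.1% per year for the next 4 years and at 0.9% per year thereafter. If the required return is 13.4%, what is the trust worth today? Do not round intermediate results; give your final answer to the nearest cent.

D_1 = 74071.80000
D_2 = 85997.35980
D_3 = 99842.93473
D_4 = 115917.64722
Terminal value at year 4: TV = D_4×(1+g_2)/(r−g_2) = 116960.90604/0.125 = 935687.24835
P_0 = D_1/(1+r)^1 + D_2/(1+r)^2 + D_3/(1+r)^3 + D_4/(1+r)^4 + TV/(1+r)^4
    = 65319.04762 + 66874.26304 + 68466.50740 + 70096.66233 + 565820.25837 = 836576.73875

€836576.74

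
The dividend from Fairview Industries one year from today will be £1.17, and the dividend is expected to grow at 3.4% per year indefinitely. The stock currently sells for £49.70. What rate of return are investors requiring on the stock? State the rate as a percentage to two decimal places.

5.75%

P = D₁/(r − g) ⇒ r = D₁/P + g = £1.1700/£49.70 + 0.034 = 0.023541 + 0.034 = 0.057541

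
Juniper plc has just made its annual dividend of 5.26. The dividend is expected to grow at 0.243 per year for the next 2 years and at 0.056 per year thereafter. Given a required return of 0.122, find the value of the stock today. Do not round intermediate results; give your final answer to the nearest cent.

D_1 = 6.53818
D_2 = 8.12696
Terminal value at year 2: TV = D_2×(1+g_2)/(r−g_2) = 8.58207/0.066 = 130.03132
P_0 = D_1/(1+r)^1 + D_2/(1+r)^2 + TV/(1+r)^2
    = 5.82725 + 6.45568 + 103.29095 = 115.57389

115.57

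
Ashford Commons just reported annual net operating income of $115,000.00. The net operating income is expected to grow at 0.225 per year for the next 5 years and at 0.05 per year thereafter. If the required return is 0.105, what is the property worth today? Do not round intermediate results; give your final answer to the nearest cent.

D_1 = 140875.00000
D_2 = 172571.87500
D_3 = 211400.54688
D_4 = 258965.66992
D_5 = 317232.94565
Terminal value at year 5: TV = D_5×(1+g_2)/(r−g_2) = 333094.59294/0.055 = 6056265.32613
P_0 = D_1/(1+r)^1 + D_2/(1+r)^2 + D_3/(1+r)^3 + D_4/(1+r)^4 + D_5/(1+r)^5 + TV/(1+r)^5
    = 127488.68778 + 141333.61315 + 156682.05983 + 173697.30615 + 192560.36202 + 3676152.36579 = 4467914.39472

$4467914.39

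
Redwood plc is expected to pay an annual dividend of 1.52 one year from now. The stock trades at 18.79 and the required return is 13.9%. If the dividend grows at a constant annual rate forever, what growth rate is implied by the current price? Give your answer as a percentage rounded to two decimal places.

P = D₁/(r−g) ⇒ g = r − D₁/P = 0.139 − 1.52/18.79 = 0.058106

5.81%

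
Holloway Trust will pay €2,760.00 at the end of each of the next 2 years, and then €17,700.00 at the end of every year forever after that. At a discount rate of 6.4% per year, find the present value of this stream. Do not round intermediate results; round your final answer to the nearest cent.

PV of 2-year annuity: €2,760.00 × [1 − (1+0.064)^−2] / 0.064 = 5031.94075
Perpetuity value at year 2: €17,700.00 / 0.064 = 276562.50000
PV of perpetuity: 276562.50000 / (1+0.064)^2 = 244292.44516
Total PV = 5031.94075 + 244292.44516 = 249324.38592

€249324.39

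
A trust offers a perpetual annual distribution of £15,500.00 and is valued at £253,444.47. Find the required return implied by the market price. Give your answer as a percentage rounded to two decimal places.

6.12%

P = C/r ⇒ r = C/P = £15,500.00/£253,444.47 = 0.061157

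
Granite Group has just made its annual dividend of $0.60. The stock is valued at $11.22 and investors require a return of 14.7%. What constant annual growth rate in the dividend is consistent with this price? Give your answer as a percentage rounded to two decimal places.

8.88%

P = D₀(1+g)/(r−g) ⇒ P(r−g) = D₀(1+g) ⇒ g(P+D₀) = P·r − D₀
g = (P·r − D₀)/(P + D₀) = ($11.22×0.147 − $0.60) / ($11.22 + $0.60) = 0.088777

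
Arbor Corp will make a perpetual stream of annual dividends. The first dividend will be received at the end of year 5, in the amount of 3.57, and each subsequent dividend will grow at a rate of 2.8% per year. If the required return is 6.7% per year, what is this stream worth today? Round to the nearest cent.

70.62

Value at end of year 4: C₁ / (r − g) = 3.57 / (0.067 − 0.028) = 91.5385
Discount to today: PV = 91.5385 / (1 + 0.067)^4 = 91.5385 / 1.296157 = 70.62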